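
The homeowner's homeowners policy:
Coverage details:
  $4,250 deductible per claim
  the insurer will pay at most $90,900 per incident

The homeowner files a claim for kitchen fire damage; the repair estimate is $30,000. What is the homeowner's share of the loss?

$4,250

Subtract the deductible: $30,000 − $4,250 = $25,750.
$25,750 ≤ $90,900, so the limit doesn't bind; insurer pays $25,750.
Out of pocket: $30,000 − $25,750 = $4,250.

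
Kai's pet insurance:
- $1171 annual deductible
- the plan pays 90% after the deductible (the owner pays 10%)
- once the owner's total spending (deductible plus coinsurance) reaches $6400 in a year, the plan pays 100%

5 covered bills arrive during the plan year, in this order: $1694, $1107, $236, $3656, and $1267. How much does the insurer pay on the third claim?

$212.40

Claim 1 ($1694): $1171 finishes the deductible; $523 goes to coinsurance; owner's 10% is $52.30. Owner owes $1223.30 (running OOP $1223.30). Plan pays $1694 − $1223.30 = $470.70.
Claim 2 ($1107): 10% coinsurance on $1107 = $110.70. Owner owes $110.70 (running OOP $1334). Insurer: $1107 − $110.70 = $996.30.
Claim 3 ($236): deductible met; 10% of $236 = $23.60. Owner owes $23.60 (running OOP $1357.60). Plan pays $236 − $23.60 = $212.40.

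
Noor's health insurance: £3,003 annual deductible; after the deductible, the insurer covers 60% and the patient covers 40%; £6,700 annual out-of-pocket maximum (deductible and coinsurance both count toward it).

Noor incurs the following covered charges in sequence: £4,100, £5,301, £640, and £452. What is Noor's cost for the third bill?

£256

#1 (£4,100): £3,003 finishes the deductible; £1,097 goes to coinsurance; 40% of £1,097 = £438.80. Patient owes £3,441.80 (running OOP £3,441.80).
#2 (£5,301): deductible met; 40% of £5,301 = £2,120.40. Patient owes £2,120.40 (running OOP £5,562.20).
#3 (£640): deductible already satisfied, so patient's share is 40% × £640 = £256. Patient pays £256; OOP now £5,818.20.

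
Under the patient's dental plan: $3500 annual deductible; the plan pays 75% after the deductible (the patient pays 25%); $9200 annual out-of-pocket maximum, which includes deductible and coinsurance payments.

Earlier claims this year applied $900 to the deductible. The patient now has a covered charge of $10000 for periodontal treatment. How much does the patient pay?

$900 of the $3500 deductible is already met, leaving $2600.
After the $2600 deductible portion, $10000 − $2600 = $7400 is subject to coinsurance.
Coinsurance: $7400 × 25% = $1850.
Patient responsibility before any cap: $2600 + $1850 = $4450.
Total out-of-pocket so far would be $900 + $4450 = $5350, below the $9200 cap — no reduction.

$4450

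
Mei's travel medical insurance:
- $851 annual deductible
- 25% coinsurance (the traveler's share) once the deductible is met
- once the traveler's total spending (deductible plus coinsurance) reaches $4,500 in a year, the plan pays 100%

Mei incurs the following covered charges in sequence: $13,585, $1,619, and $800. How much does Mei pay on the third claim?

Claim 1 ($13,585): $851 to deductible, leaving $12,734; traveler's 25% is $3,183.50. Cost to traveler: $4,034.50. OOP to date $4,034.50.
Claim 2 ($1,619): deductible already satisfied, so traveler's share is 25% × $1,619 = $404.75. Traveler owes $404.75 (running OOP $4,439.25).
Claim 3 ($800): deductible already satisfied, so traveler's share is 25% × $800 = $200. That would push OOP to $4,639.25, over the $4,500 cap, so traveler pays $4,500 − $4,439.25 = $60.75.

$60.75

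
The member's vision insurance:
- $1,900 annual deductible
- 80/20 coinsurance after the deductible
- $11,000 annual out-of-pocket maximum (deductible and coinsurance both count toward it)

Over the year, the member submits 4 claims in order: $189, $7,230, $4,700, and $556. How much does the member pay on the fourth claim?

Claim 1 — $189: all of it applies to the deductible. Member owes $189 (running OOP $189).
Claim 2 — $7,230: $1,711 finishes the deductible; $5,519 goes to coinsurance; 20% of $5,519 = $1,103.80. Member owes $2,814.80 (running OOP $3,003.80).
Claim 3 — $4,700: deductible met; 20% of $4,700 = $940. Cost to member: $940. OOP to date $3,943.80.
Claim 4 — $556: deductible already satisfied, so member's share is 20% × $556 = $111.20. Member owes $111.20 (running OOP $4,055).

$111.20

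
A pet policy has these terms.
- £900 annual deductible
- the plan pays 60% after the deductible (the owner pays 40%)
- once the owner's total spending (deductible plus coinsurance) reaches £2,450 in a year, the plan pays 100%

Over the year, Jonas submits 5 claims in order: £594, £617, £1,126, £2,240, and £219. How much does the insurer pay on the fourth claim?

£1,344

#1 (£594): entire amount goes to the deductible. Cost to owner: £594. OOP to date £594. Plan pays £594 − £594 = £0.
#2 (£617): £306 to deductible, leaving £311; 40% of £311 = £124.40. Cost to owner: £430.40. OOP to date £1,024.40. Insurer: £617 − £430.40 = £186.60.
#3 (£1,126): deductible met; 40% of £1,126 = £450.40. Owner pays £450.40; OOP now £1,474.80. Plan pays £1,126 − £450.40 = £675.60.
#4 (£2,240): 40% coinsurance on £2,240 = £896. Owner pays £896; OOP now £2,370.80. Plan pays £2,240 − £896 = £1,344.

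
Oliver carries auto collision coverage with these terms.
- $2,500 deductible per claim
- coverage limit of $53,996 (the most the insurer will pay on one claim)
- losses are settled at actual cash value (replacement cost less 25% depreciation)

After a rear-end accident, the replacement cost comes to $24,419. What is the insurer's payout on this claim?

$15,814.25

Depreciate 25%: the covered value is $24,419 × 0.75 = $18,314.25.
Less the $2,500 deductible: $18,314.25 − $2,500 = $15,814.25.
That's under the $53,996 cap, so the insurer reimburses the full $15,814.25.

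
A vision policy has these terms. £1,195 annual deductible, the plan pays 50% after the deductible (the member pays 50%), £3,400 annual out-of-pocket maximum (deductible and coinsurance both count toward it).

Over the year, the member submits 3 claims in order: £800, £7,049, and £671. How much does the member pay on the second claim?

£2,600

Claim 1 — £800: fully absorbed by the deductible. Member owes £800 (running OOP £800).
Claim 2 — £7,049: £395 finishes the deductible; £6,654 goes to coinsurance; 50% of £6,654 = £3,327. Deductible plus coinsurance: £395 + £3,327 = £3,722. OOP would hit £4,522 > £3,400, so the cap limits the member to £3,400 − £800 = £2,600.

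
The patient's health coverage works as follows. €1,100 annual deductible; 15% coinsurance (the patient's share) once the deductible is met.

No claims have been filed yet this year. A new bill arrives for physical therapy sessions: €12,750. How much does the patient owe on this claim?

€2,847.50

Nothing has been paid toward the €1,100 deductible, so the first €1,100 of this charge is applied there.
The remaining €11,650 (= €12,750 − €1,100) moves to coinsurance.
Patient's 15% share of €11,650 is €1,747.50.
Patient responsibility: €1,100 + €1,747.50 = €2,847.50.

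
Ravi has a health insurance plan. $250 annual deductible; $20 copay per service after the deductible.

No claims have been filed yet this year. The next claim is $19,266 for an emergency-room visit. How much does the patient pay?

$270

The full $250 deductible is still open; $250 of this bill applies to it.
After the $250 deductible portion, $19,266 − $250 = $19,016 is subject to the copay.
Copay on this service: $20.
That puts the patient's cost at $250 + $20 = $270.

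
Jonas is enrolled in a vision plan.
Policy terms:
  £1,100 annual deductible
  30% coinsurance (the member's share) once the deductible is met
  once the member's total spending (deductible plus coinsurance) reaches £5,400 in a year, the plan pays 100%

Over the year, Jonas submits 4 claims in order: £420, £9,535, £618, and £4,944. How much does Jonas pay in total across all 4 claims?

Claim 1 (£420): fully absorbed by the deductible. Member pays £420; OOP now £420.
Claim 2 (£9,535): £680 to deductible, leaving £8,855; coinsurance £8,855 × 30% = £2,656.50. Member owes £3,336.50 (running OOP £3,756.50).
Claim 3 (£618): 30% coinsurance on £618 = £185.40. Member pays £185.40; OOP now £3,941.90.
Claim 4 (£4,944): 30% coinsurance on £4,944 = £1,483.20. OOP would hit £5,425.10 > £5,400, so the cap limits the member to £5,400 − £3,941.90 = £1,458.10.
Total paid by the member: £420 + £3,336.50 + £185.40 + £1,458.10 = £5,400.

£5,400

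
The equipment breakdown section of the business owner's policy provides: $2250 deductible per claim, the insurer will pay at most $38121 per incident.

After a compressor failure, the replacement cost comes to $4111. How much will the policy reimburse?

$1861

Less the $2250 deductible: $4111 − $2250 = $1861.
$1861 ≤ $38121, so the limit doesn't bind; insurer pays $1861.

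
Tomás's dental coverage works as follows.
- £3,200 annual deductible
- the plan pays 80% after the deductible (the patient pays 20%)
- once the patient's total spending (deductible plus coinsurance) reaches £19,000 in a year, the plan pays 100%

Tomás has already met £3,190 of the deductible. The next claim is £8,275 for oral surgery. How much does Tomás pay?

Remaining deductible: £3,200 − £3,190 = £10.
That leaves £8,275 − £10 = £8,265 for coinsurance.
Coinsurance: £8,265 × 20% = £1,653.
Patient responsibility before any cap: £10 + £1,653 = £1,663.
Year-to-date out-of-pocket becomes £3,190 + £1,663 = £4,853, still under the £19,000 maximum, so no cap applies.

£1,663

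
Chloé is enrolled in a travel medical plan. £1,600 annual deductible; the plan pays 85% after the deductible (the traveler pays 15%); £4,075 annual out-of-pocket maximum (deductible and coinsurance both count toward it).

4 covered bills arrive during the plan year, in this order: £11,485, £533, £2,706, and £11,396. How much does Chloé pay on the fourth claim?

Bill 1, £11,485: £1,600 finishes the deductible; £9,885 goes to coinsurance; coinsurance £9,885 × 15% = £1,482.75. Traveler owes £3,082.75 (running OOP £3,082.75).
Bill 2, £533: deductible already satisfied, so traveler's share is 15% × £533 = £79.95. Traveler pays £79.95; OOP now £3,162.70.
Bill 3, £2,706: deductible met; 15% of £2,706 = £405.90. Traveler owes £405.90 (running OOP £3,568.60).
Bill 4, £11,396: deductible already satisfied, so traveler's share is 15% × £11,396 = £1,709.40. Adding that to £3,568.60 gives £5,278, past the £4,075 cap; traveler pays only £4,075 − £3,568.60 = £506.40.

£506.40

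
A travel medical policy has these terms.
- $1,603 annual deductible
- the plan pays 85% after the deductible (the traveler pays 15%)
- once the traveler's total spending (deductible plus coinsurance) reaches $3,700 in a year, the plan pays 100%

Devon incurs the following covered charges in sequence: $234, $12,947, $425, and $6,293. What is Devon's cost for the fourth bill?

$296.55

Claim 1 ($234): all of it applies to the deductible. Traveler pays $234; OOP now $234.
Claim 2 ($12,947): deductible takes $1,369, $11,578 remains; 15% of $11,578 = $1,736.70. Cost to traveler: $3,105.70. OOP to date $3,339.70.
Claim 3 ($425): 15% coinsurance on $425 = $63.75. Traveler owes $63.75 (running OOP $3,403.45).
Claim 4 ($6,293): deductible met; 15% of $6,293 = $943.95. Adding that to $3,403.45 gives $4,347.40, past the $3,700 cap; traveler pays only $3,700 − $3,403.45 = $296.55.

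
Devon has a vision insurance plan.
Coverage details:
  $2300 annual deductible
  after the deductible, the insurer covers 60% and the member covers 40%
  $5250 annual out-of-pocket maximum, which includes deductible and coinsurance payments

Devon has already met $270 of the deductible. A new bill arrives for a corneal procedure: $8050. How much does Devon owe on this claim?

$270 of the $2300 deductible is already met, leaving $2030.
After the $2030 deductible portion, $8050 − $2030 = $6020 is subject to coinsurance.
40% of $6020 = $2408 falls to the member.
Member responsibility before any cap: $2030 + $2408 = $4438.
Cumulative spending $270 + $4438 = $4708 stays under the $5250 maximum.

$4438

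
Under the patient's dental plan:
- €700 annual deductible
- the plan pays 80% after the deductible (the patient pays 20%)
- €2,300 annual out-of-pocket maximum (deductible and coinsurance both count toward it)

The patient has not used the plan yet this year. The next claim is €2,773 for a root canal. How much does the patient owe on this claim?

The full €700 deductible is still open; €700 of this bill applies to it.
The remaining €2,073 (= €2,773 − €700) moves to coinsurance.
Patient's 20% share of €2,073 is €414.60.
Patient responsibility before any cap: €700 + €414.60 = €1,114.60.
Year-to-date out-of-pocket becomes €0 + €1,114.60 = €1,114.60, still under the €2,300 maximum, so no cap applies.

€1,114.60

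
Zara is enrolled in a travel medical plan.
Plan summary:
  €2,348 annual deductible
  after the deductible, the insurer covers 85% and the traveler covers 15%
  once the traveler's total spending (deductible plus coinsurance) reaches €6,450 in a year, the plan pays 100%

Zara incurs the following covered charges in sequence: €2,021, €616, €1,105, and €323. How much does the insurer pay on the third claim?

Claim 1 — €2,021: all of it applies to the deductible. Traveler pays €2,021; OOP now €2,021. Insurer: €2,021 − €2,021 = €0.
Claim 2 — €616: €327 to deductible, leaving €289; traveler's 15% is €43.35. Traveler pays €370.35; OOP now €2,391.35. Insurer: €616 − €370.35 = €245.65.
Claim 3 — €1,105: 15% coinsurance on €1,105 = €165.75. Cost to traveler: €165.75. OOP to date €2,557.10. Insurer: €1,105 − €165.75 = €939.25.

€939.25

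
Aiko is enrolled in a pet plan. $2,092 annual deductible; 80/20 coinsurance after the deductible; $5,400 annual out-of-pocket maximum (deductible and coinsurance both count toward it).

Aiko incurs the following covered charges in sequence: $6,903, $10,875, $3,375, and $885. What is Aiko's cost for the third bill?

Claim 1 ($6,903): $2,092 finishes the deductible; $4,811 goes to coinsurance; owner's 20% is $962.20. Owner pays $3,054.20; OOP now $3,054.20.
Claim 2 ($10,875): deductible already satisfied, so owner's share is 20% × $10,875 = $2,175. Cost to owner: $2,175. OOP to date $5,229.20.
Claim 3 ($3,375): deductible met; 20% of $3,375 = $675. Adding that to $5,229.20 gives $5,904.20, past the $5,400 cap; owner pays only $5,400 − $5,229.20 = $170.80.

$170.80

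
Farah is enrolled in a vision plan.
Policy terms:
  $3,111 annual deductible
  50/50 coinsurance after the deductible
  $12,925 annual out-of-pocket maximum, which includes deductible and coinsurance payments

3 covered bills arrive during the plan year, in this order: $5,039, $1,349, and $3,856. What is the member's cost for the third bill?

$1,928

Claim 1 — $5,039: $3,111 finishes the deductible; $1,928 goes to coinsurance; member's 50% is $964. Member owes $4,075 (running OOP $4,075).
Claim 2 — $1,349: deductible already satisfied, so member's share is 50% × $1,349 = $674.50. Member owes $674.50 (running OOP $4,749.50).
Claim 3 — $3,856: 50% coinsurance on $3,856 = $1,928. Member owes $1,928 (running OOP $6,677.50).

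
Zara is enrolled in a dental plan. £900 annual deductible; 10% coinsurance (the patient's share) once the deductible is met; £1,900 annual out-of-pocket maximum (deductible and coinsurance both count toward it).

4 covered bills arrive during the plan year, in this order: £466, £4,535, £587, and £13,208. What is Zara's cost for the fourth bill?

£531.20

Claim 1 — £466: fully absorbed by the deductible. Cost to patient: £466. OOP to date £466.
Claim 2 — £4,535: deductible takes £434, £4,101 remains; coinsurance £4,101 × 10% = £410.10. Patient pays £844.10; OOP now £1,310.10.
Claim 3 — £587: deductible met; 10% of £587 = £58.70. Cost to patient: £58.70. OOP to date £1,368.80.
Claim 4 — £13,208: 10% coinsurance on £13,208 = £1,320.80. That would push OOP to £2,689.60, over the £1,900 cap, so patient pays £1,900 − £1,368.80 = £531.20.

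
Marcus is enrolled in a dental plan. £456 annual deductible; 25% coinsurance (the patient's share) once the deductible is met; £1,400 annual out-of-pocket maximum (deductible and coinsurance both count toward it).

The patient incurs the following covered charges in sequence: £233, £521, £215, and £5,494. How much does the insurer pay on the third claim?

Bill 1, £233: all of it applies to the deductible. Cost to patient: £233. OOP to date £233. Plan pays £233 − £233 = £0.
Bill 2, £521: £223 finishes the deductible; £298 goes to coinsurance; patient's 25% is £74.50. Patient pays £297.50; OOP now £530.50. Insurer: £521 − £297.50 = £223.50.
Bill 3, £215: deductible already satisfied, so patient's share is 25% × £215 = £53.75. Cost to patient: £53.75. OOP to date £584.25. Insurer: £215 − £53.75 = £161.25.

£161.25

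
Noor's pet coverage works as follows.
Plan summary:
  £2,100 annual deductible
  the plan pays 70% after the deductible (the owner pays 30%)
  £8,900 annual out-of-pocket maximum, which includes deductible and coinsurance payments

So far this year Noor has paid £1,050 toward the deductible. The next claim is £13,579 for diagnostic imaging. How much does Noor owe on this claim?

£4,808.70

Deductible still to meet: £2,100 − £1,050 = £1,050.
That leaves £13,579 − £1,050 = £12,529 for coinsurance.
30% of £12,529 = £3,758.70 falls to the owner.
That puts the owner's cost at £1,050 + £3,758.70 = £4,808.70 before any cap.
Total out-of-pocket so far would be £1,050 + £4,808.70 = £5,858.70, below the £8,900 cap — no reduction.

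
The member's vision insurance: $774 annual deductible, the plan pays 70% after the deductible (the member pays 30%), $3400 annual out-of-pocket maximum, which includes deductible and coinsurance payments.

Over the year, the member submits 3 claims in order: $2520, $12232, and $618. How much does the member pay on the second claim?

$2102.20

Bill 1, $2520: $774 finishes the deductible; $1746 goes to coinsurance; member's 30% is $523.80. Member owes $1297.80 (running OOP $1297.80).
Bill 2, $12232: 30% coinsurance on $12232 = $3669.60. OOP would hit $4967.40 > $3400, so the cap limits the member to $3400 − $1297.80 = $2102.20.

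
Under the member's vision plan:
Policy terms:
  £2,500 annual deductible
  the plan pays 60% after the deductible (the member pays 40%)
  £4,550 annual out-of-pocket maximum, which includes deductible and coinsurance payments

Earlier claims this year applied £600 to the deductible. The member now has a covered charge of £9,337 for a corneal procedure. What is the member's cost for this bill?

£3,950

Remaining deductible: £2,500 − £600 = £1,900.
After the £1,900 deductible portion, £9,337 − £1,900 = £7,437 is subject to coinsurance.
Coinsurance: £7,437 × 40% = £2,974.80.
So the member owes £1,900 + £2,974.80 = £4,874.80 before any cap.
That would bring total out-of-pocket to £5,474.80, past the £4,550 cap. The member is capped at £4,550 − £600 = £3,950 on this claim.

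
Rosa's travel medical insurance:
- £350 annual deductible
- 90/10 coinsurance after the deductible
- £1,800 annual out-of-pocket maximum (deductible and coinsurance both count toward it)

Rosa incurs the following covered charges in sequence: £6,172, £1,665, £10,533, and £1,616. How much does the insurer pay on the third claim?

£9,831.70

Claim 1 (£6,172): £350 to deductible, leaving £5,822; traveler's 10% is £582.20. Traveler pays £932.20; OOP now £932.20. Insurer: £6,172 − £932.20 = £5,239.80.
Claim 2 (£1,665): deductible already satisfied, so traveler's share is 10% × £1,665 = £166.50. Traveler pays £166.50; OOP now £1,098.70. Plan pays £1,665 − £166.50 = £1,498.50.
Claim 3 (£10,533): 10% coinsurance on £10,533 = £1,053.30. That would push OOP to £2,152, over the £1,800 cap, so traveler pays £1,800 − £1,098.70 = £701.30. Insurer: £10,533 − £701.30 = £9,831.70.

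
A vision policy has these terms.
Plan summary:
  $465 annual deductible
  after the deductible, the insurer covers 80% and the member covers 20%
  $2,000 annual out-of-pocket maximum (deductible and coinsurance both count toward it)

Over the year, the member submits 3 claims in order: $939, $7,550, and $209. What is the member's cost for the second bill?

Bill 1, $939: $465 to deductible, leaving $474; coinsurance $474 × 20% = $94.80. Member owes $559.80 (running OOP $559.80).
Bill 2, $7,550: deductible met; 20% of $7,550 = $1,510. OOP would hit $2,069.80 > $2,000, so the cap limits the member to $2,000 − $559.80 = $1,440.20.

$1,440.20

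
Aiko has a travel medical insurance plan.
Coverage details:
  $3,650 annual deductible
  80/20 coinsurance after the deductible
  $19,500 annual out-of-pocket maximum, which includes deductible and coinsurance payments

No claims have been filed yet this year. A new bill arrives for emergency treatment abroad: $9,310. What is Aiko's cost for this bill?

$4,782

The full $3,650 deductible is still open; $3,650 of this bill applies to it.
That leaves $9,310 − $3,650 = $5,660 for coinsurance.
Traveler's 20% share of $5,660 is $1,132.
That puts the traveler's cost at $3,650 + $1,132 = $4,782 before any cap.
Cumulative spending $0 + $4,782 = $4,782 stays under the $19,500 maximum.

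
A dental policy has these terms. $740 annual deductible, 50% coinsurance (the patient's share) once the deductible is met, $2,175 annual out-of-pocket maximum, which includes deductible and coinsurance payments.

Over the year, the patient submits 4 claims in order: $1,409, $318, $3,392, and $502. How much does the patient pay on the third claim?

$941.50

Bill 1, $1,409: $740 finishes the deductible; $669 goes to coinsurance; coinsurance $669 × 50% = $334.50. Patient pays $1,074.50; OOP now $1,074.50.
Bill 2, $318: deductible met; 50% of $318 = $159. Patient owes $159 (running OOP $1,233.50).
Bill 3, $3,392: deductible met; 50% of $3,392 = $1,696. OOP would hit $2,929.50 > $2,175, so the cap limits the patient to $2,175 − $1,233.50 = $941.50.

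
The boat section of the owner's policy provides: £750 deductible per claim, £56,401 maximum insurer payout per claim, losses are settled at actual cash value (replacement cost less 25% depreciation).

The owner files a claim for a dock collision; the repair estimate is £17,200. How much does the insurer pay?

£12,150

Actual cash value after 25% depreciation: £17,200 × 75% = £12,900.
After the deductible, £12,900 − £750 = £12,150 remains.
£12,150 is within the £56,401 limit, so the insurer pays £12,150.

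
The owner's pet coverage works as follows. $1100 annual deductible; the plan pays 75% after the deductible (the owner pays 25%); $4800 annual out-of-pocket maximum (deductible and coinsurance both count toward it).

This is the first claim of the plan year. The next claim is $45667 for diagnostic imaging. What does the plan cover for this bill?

$40867

Deductible not yet touched, so the first $1100 of the bill goes to the deductible.
That leaves $45667 − $1100 = $44567 for coinsurance.
Coinsurance: $44567 × 25% = $11141.75.
That puts the owner's cost at $1100 + $11141.75 = $12241.75 before any cap.
Year-to-date out-of-pocket would reach $0 + $12241.75 = $12241.75, above the $4800 maximum, so the owner pays only $4800 − $0 = $4800.
Insurer pays the balance: $45667 − $4800 = $40867.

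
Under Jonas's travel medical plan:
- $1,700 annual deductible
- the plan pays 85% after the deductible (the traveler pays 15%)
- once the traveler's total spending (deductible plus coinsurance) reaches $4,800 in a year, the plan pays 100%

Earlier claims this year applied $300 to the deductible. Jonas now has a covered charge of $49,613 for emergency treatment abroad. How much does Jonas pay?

$4,500

$300 of the $1,700 deductible is already met, leaving $1,400.
The remaining $48,213 (= $49,613 − $1,400) moves to coinsurance.
15% of $48,213 = $7,231.95 falls to the traveler.
That puts the traveler's cost at $1,400 + $7,231.95 = $8,631.95 before any cap.
That would bring total out-of-pocket to $8,931.95, past the $4,800 cap. The traveler is capped at $4,800 − $300 = $4,500 on this claim.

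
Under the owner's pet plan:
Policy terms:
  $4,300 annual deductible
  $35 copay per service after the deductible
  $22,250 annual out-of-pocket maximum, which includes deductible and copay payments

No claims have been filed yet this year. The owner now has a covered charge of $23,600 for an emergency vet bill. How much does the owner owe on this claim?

Nothing has been paid toward the $4,300 deductible, so the first $4,300 of this charge is applied there.
The remaining $19,300 (= $23,600 − $4,300) moves to the copay.
Copay on this service: $35.
So the owner owes $4,300 + $35 = $4,335 before any cap.
Total out-of-pocket so far would be $0 + $4,335 = $4,335, below the $22,250 cap — no reduction.

$4,335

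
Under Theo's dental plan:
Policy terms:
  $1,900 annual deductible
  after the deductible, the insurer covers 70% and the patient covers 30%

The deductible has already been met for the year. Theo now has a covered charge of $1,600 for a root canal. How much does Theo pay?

$480

The deductible is already satisfied, so the full bill goes to coinsurance.
Coinsurance: $1,600 × 30% = $480.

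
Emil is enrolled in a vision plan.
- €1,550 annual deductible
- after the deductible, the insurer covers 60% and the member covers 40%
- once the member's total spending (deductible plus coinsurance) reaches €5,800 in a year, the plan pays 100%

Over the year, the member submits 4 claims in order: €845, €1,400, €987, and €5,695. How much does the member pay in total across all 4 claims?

Claim 1 (€845): all of it applies to the deductible. Member owes €845 (running OOP €845).
Claim 2 (€1,400): deductible takes €705, €695 remains; 40% of €695 = €278. Member owes €983 (running OOP €1,828).
Claim 3 (€987): deductible met; 40% of €987 = €394.80. Member owes €394.80 (running OOP €2,222.80).
Claim 4 (€5,695): deductible already satisfied, so member's share is 40% × €5,695 = €2,278. Member pays €2,278; OOP now €4,500.80.
Total paid by the member: €845 + €983 + €394.80 + €2,278 = €4,500.80.

€4,500.80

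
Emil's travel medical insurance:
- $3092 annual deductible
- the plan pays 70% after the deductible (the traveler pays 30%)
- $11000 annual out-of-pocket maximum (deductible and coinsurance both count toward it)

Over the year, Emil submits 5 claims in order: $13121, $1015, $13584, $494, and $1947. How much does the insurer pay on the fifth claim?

Claim 1 ($13121): deductible takes $3092, $10029 remains; traveler's 30% is $3008.70. Cost to traveler: $6100.70. OOP to date $6100.70. Insurer: $13121 − $6100.70 = $7020.30.
Claim 2 ($1015): deductible met; 30% of $1015 = $304.50. Traveler pays $304.50; OOP now $6405.20. Plan pays $1015 − $304.50 = $710.50.
Claim 3 ($13584): deductible met; 30% of $13584 = $4075.20. Traveler owes $4075.20 (running OOP $10480.40). Plan pays $13584 − $4075.20 = $9508.80.
Claim 4 ($494): 30% coinsurance on $494 = $148.20. Cost to traveler: $148.20. OOP to date $10628.60. Plan pays $494 − $148.20 = $345.80.
Claim 5 ($1947): deductible already satisfied, so traveler's share is 30% × $1947 = $584.10. That would push OOP to $11212.70, over the $11000 cap, so traveler pays $11000 − $10628.60 = $371.40. Plan pays $1947 − $371.40 = $1575.60.

$1575.60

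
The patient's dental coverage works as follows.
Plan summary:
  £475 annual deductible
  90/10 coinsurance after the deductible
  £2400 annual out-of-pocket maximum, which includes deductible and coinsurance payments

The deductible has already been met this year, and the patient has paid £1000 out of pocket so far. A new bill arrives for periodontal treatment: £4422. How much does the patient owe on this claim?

With the deductible met, the entire £4422 is subject to coinsurance.
Coinsurance: £4422 × 10% = £442.20.
Year-to-date out-of-pocket becomes £1000 + £442.20 = £1442.20, still under the £2400 maximum, so no cap applies.

£442.20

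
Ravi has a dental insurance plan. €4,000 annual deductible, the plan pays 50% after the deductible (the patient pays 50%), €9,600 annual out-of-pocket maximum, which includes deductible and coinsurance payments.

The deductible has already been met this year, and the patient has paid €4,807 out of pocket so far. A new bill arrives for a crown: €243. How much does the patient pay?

The deductible is already satisfied, so the full bill goes to coinsurance.
Patient's 50% share of €243 is €121.50.
Total out-of-pocket so far would be €4,807 + €121.50 = €4,928.50, below the €9,600 cap — no reduction.

€121.50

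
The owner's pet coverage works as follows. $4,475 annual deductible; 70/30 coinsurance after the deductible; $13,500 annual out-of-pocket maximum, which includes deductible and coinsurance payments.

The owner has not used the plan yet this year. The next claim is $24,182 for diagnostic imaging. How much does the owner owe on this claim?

$10,387.10

The full $4,475 deductible is still open; $4,475 of this bill applies to it.
The remaining $19,707 (= $24,182 − $4,475) moves to coinsurance.
Owner's 30% share of $19,707 is $5,912.10.
Owner responsibility before any cap: $4,475 + $5,912.10 = $10,387.10.
Total out-of-pocket so far would be $0 + $10,387.10 = $10,387.10, below the $13,500 cap — no reduction.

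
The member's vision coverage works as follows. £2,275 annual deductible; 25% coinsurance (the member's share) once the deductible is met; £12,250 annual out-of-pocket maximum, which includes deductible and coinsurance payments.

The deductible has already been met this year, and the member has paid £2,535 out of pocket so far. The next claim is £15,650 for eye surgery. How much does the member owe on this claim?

The deductible is already satisfied, so the full bill goes to coinsurance.
25% of £15,650 = £3,912.50 falls to the member.
Cumulative spending £2,535 + £3,912.50 = £6,447.50 stays under the £12,250 maximum.

£3,912.50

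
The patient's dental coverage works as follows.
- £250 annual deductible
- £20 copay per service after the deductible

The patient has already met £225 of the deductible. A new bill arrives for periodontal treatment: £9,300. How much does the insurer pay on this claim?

£9,255

£225 of the £250 deductible is already met, leaving £25.
The remaining £9,275 (= £9,300 − £25) moves to the copay.
Copay on this service: £20.
That puts the patient's cost at £25 + £20 = £45.
Insurer pays the balance: £9,300 − £45 = £9,255.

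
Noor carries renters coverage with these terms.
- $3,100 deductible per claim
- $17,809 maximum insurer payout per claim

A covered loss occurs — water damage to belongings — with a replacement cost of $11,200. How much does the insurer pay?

$8,100

After the deductible, $11,200 − $3,100 = $8,100 remains.
$8,100 ≤ $17,809, so the limit doesn't bind; insurer pays $8,100.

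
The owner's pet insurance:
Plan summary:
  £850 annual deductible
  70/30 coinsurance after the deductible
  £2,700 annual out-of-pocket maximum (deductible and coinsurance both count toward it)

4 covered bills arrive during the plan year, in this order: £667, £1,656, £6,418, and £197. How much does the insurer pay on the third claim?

Claim 1 — £667: fully absorbed by the deductible. Cost to owner: £667. OOP to date £667. Insurer: £667 − £667 = £0.
Claim 2 — £1,656: £183 finishes the deductible; £1,473 goes to coinsurance; 30% of £1,473 = £441.90. Owner owes £624.90 (running OOP £1,291.90). Insurer: £1,656 − £624.90 = £1,031.10.
Claim 3 — £6,418: deductible already satisfied, so owner's share is 30% × £6,418 = £1,925.40. OOP would hit £3,217.30 > £2,700, so the cap limits the owner to £2,700 − £1,291.90 = £1,408.10. Plan pays £6,418 − £1,408.10 = £5,009.90.

£5,009.90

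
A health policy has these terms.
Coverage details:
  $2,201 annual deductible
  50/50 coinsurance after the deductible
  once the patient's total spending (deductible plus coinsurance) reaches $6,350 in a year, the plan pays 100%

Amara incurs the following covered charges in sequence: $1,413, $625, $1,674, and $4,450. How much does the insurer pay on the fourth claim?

Claim 1 ($1,413): fully absorbed by the deductible. Patient pays $1,413; OOP now $1,413. Plan pays $1,413 − $1,413 = $0.
Claim 2 ($625): entire amount goes to the deductible. Patient owes $625 (running OOP $2,038). Plan pays $625 − $625 = $0.
Claim 3 ($1,674): $163 to deductible, leaving $1,511; 50% of $1,511 = $755.50. Cost to patient: $918.50. OOP to date $2,956.50. Plan pays $1,674 − $918.50 = $755.50.
Claim 4 ($4,450): deductible already satisfied, so patient's share is 50% × $4,450 = $2,225. Patient pays $2,225; OOP now $5,181.50. Insurer: $4,450 − $2,225 = $2,225.

$2,225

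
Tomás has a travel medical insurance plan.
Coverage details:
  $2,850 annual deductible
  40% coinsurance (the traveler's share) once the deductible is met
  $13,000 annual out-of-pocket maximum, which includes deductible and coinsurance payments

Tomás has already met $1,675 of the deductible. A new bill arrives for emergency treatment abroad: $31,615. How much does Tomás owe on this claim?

$1,675 of the $2,850 deductible is already met, leaving $1,175.
That leaves $31,615 − $1,175 = $30,440 for coinsurance.
Coinsurance: $30,440 × 40% = $12,176.
That puts the traveler's cost at $1,175 + $12,176 = $13,351 before any cap.
That would bring total out-of-pocket to $15,026, past the $13,000 cap. The traveler is capped at $13,000 − $1,675 = $11,325 on this claim.

$11,325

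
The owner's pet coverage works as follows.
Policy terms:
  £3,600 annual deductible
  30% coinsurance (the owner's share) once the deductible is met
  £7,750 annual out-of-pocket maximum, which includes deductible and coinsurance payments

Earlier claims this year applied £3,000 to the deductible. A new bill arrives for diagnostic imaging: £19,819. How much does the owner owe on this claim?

Deductible still to meet: £3,600 − £3,000 = £600.
The remaining £19,219 (= £19,819 − £600) moves to coinsurance.
Owner's 30% share of £19,219 is £5,765.70.
That puts the owner's cost at £600 + £5,765.70 = £6,365.70 before any cap.
Adding £6,365.70 to the £3,000 already spent would give £9,365.70, which exceeds the £7,750 cap; the owner pays just £7,750 − £3,000 = £4,750.

£4,750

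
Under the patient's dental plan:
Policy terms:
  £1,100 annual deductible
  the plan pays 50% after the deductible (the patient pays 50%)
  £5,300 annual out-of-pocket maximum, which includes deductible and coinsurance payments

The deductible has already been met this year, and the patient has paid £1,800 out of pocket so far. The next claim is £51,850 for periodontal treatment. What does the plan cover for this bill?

£48,350

The deductible is already satisfied, so the full bill goes to coinsurance.
Patient's 50% share of £51,850 is £25,925.
Year-to-date out-of-pocket would reach £1,800 + £25,925 = £27,725, above the £5,300 maximum, so the patient pays only £5,300 − £1,800 = £3,500.
Insurer pays the balance: £51,850 − £3,500 = £48,350.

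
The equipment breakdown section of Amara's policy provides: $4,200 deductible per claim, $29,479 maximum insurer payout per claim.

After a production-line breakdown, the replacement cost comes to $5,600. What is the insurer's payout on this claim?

Less the $4,200 deductible: $5,600 − $4,200 = $1,400.
That's under the $29,479 cap, so the insurer reimburses the full $1,400.

$1,400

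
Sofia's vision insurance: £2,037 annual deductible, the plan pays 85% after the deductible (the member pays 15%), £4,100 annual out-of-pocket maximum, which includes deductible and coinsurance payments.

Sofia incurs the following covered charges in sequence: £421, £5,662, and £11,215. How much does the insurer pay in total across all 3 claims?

£13,198

#1 (£421): entire amount goes to the deductible. Cost to member: £421. OOP to date £421. Plan pays £421 − £421 = £0.
#2 (£5,662): deductible takes £1,616, £4,046 remains; 15% of £4,046 = £606.90. Member pays £2,222.90; OOP now £2,643.90. Insurer: £5,662 − £2,222.90 = £3,439.10.
#3 (£11,215): deductible met; 15% of £11,215 = £1,682.25. That would push OOP to £4,326.15, over the £4,100 cap, so member pays £4,100 − £2,643.90 = £1,456.10. Insurer: £11,215 − £1,456.10 = £9,758.90.
Insurer total: £0 + £3,439.10 + £9,758.90 = £13,198.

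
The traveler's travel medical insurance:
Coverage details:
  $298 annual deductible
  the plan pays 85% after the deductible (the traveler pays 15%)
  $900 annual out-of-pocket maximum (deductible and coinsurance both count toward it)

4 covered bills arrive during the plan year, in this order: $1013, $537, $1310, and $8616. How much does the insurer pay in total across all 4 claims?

$10576

Claim 1 ($1013): $298 to deductible, leaving $715; traveler's 15% is $107.25. Traveler owes $405.25 (running OOP $405.25). Plan pays $1013 − $405.25 = $607.75.
Claim 2 ($537): deductible met; 15% of $537 = $80.55. Traveler pays $80.55; OOP now $485.80. Insurer: $537 − $80.55 = $456.45.
Claim 3 ($1310): 15% coinsurance on $1310 = $196.50. Traveler pays $196.50; OOP now $682.30. Insurer: $1310 − $196.50 = $1113.50.
Claim 4 ($8616): 15% coinsurance on $8616 = $1292.40. OOP would hit $1974.70 > $900, so the cap limits the traveler to $900 − $682.30 = $217.70. Plan pays $8616 − $217.70 = $8398.30.
Insurer total = bills − traveler's total = $11476 − $900 = $10576.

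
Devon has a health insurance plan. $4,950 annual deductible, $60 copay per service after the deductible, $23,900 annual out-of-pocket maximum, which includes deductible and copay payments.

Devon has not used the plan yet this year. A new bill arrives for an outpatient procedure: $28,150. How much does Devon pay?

$5,010

Nothing has been paid toward the $4,950 deductible, so the first $4,950 of this charge is applied there.
After the $4,950 deductible portion, $28,150 − $4,950 = $23,200 is subject to the copay.
Copay on this service: $60.
Patient responsibility before any cap: $4,950 + $60 = $5,010.
Total out-of-pocket so far would be $0 + $5,010 = $5,010, below the $23,900 cap — no reduction.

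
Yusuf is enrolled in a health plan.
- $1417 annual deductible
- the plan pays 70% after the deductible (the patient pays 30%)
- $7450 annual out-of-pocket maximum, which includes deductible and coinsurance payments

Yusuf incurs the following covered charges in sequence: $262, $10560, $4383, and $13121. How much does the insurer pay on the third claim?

$3068.10

#1 ($262): fully absorbed by the deductible. Patient pays $262; OOP now $262. Insurer: $262 − $262 = $0.
#2 ($10560): $1155 finishes the deductible; $9405 goes to coinsurance; coinsurance $9405 × 30% = $2821.50. Patient pays $3976.50; OOP now $4238.50. Insurer: $10560 − $3976.50 = $6583.50.
#3 ($4383): deductible already satisfied, so patient's share is 30% × $4383 = $1314.90. Patient pays $1314.90; OOP now $5553.40. Plan pays $4383 − $1314.90 = $3068.10.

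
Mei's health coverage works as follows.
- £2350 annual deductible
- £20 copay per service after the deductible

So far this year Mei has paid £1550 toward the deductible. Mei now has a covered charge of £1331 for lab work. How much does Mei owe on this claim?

£820

£1550 of the £2350 deductible is already met, leaving £800.
That leaves £1331 − £800 = £531 for the copay.
Copay on this service: £20.
So the patient owes £800 + £20 = £820.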